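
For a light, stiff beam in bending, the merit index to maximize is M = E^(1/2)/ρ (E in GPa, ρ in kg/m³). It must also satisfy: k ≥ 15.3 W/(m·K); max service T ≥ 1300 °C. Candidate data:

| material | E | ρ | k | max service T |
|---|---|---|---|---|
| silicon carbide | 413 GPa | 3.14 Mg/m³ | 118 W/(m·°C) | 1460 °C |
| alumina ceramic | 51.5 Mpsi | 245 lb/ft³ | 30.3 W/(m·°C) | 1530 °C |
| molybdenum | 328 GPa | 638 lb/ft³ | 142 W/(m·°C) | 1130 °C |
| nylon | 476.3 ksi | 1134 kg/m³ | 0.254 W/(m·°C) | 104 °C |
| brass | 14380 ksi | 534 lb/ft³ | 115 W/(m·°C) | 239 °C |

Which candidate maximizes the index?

silicon carbide

Screen on constraints: k ≥ 15.3 W/(m·K); max service T ≥ 1300 °C. Survivors: silicon carbide, alumina ceramic.
After converting to SI:
  silicon carbide: E = 413.0 GPa, ρ = 3140 kg/m³
  alumina ceramic: E = 355.1 GPa, ρ = 3925 kg/m³
  silicon carbide: M = 6.47×10⁻³
  alumina ceramic: M = 4.80×10⁻³
Silicon carbide ranks first.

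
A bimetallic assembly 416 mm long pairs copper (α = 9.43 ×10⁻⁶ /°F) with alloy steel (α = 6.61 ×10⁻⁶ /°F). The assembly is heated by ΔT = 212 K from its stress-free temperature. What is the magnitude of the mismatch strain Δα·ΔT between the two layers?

1.08×10⁻³

copper: α = 9.43×10⁻⁶/°F × 9/5 = 17.0×10⁻⁶/K.
alloy steel: α = 6.61×10⁻⁶/°F × 9/5 = 11.9×10⁻⁶/K.
Δα = |17.0 − 11.9|×10⁻⁶/K = 5.08×10⁻⁶/K.
Mismatch strain = Δα·ΔT = 5.08×10⁻⁶ × 212.0 = 1.08×10⁻³.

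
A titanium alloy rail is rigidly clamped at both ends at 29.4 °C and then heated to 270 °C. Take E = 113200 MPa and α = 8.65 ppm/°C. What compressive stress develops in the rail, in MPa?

236 MPa

E = 113200 MPa = 113.2 GPa.
ΔT = 240.6 K. Constrained thermal stress σ = E·α·ΔT = 113.2×10³ MPa × 8.65×10⁻⁶ × 240.6 = 236 MPa (compressive).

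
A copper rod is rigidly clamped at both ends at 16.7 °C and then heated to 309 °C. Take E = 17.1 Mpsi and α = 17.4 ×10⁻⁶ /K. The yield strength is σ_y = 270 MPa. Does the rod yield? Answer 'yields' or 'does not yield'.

yields

E = 17.1 Mpsi = 117.9 GPa.
ΔT = 292.3 K. Constrained thermal stress σ = E·α·ΔT = 117.9×10³ MPa × 17.4×10⁻⁶ × 292.3 = 600 MPa (compressive).
Compare to σ_y = 270 MPa: σ ≥ σ_y, so it yields.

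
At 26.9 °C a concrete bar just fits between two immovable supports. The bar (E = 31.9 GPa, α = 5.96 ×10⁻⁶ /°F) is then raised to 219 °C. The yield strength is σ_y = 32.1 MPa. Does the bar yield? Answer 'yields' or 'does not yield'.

α = 5.96×10⁻⁶/°F × 9/5 = 10.7×10⁻⁶/K.
ΔT = 192.1 K. Constrained thermal stress σ = E·α·ΔT = 31.90×10³ MPa × 10.7×10⁻⁶ × 192.1 = 65.7 MPa (compressive).
Compare to σ_y = 32.1 MPa: σ ≥ σ_y, so it yields.

yields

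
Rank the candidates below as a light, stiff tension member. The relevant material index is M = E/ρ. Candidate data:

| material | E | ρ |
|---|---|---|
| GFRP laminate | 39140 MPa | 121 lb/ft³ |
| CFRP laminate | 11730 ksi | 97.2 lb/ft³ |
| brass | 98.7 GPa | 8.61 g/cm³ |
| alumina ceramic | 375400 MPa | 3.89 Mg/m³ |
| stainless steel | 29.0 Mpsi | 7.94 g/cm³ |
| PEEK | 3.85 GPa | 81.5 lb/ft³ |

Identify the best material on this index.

Convert each candidate to consistent units, then evaluate M:
  GFRP laminate: E = 39.14 GPa, ρ = 1938 kg/m³
  CFRP laminate: E = 80.88 GPa, ρ = 1557 kg/m³
  brass: E = 98.70 GPa, ρ = 8610 kg/m³
  alumina ceramic: E = 375.4 GPa, ρ = 3890 kg/m³
  stainless steel: E = 199.9 GPa, ρ = 7940 kg/m³
  PEEK: E = 3.850 GPa, ρ = 1306 kg/m³
  alumina ceramic: M = 96.5 MN·m/kg
  CFRP laminate: M = 51.9 MN·m/kg
  stainless steel: M = 25.2 MN·m/kg
  GFRP laminate: M = 20.2 MN·m/kg
  brass: M = 11.5 MN·m/kg
  PEEK: M = 2.95 MN·m/kg
Highest index: alumina ceramic.

alumina ceramic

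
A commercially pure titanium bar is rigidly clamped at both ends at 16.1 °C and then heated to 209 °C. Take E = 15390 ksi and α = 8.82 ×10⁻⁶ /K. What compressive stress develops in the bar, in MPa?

181 MPa

E = 15390 ksi = 106.1 GPa.
ΔT = 192.9 K. Constrained thermal stress σ = E·α·ΔT = 106.1×10³ MPa × 8.82×10⁻⁶ × 192.9 = 181 MPa (compressive).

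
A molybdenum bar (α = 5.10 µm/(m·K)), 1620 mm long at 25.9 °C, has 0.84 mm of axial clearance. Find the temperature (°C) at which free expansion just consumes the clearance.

128 °C

α·L₀·ΔT = 0.84 mm ⇒ ΔT = 0.84 / (5.10×10⁻⁶ × 1620.0) = 101.7 K.
T = 25.9 + 101.7 = 127.6 °C.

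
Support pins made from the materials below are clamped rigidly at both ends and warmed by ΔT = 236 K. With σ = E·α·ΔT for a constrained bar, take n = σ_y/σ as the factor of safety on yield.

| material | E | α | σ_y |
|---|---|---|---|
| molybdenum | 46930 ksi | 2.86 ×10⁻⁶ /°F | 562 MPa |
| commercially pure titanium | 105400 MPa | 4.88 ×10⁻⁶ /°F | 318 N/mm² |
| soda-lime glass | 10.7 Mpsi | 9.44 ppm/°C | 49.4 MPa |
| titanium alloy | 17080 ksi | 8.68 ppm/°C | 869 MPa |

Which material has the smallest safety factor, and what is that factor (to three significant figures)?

Converting E to GPa, α to ×10⁻⁶/K, σ_y to MPa, then σ and n for each:
  molybdenum: E = 323.6, α = 5.15, σ_y = 562.0 → σ = 393 MPa, n = 1.43
  commercially pure titanium: E = 105.4, α = 8.78, σ_y = 318.0 → σ = 218 MPa, n = 1.46
  soda-lime glass: E = 73.77, α = 9.44, σ_y = 49.40 → σ = 164 MPa, n = 0.301
  titanium alloy: E = 117.8, α = 8.68, σ_y = 869.0 → σ = 241 MPa, n = 3.60
Smallest n: soda-lime glass with n = 0.301.

soda-lime glass, n = 0.301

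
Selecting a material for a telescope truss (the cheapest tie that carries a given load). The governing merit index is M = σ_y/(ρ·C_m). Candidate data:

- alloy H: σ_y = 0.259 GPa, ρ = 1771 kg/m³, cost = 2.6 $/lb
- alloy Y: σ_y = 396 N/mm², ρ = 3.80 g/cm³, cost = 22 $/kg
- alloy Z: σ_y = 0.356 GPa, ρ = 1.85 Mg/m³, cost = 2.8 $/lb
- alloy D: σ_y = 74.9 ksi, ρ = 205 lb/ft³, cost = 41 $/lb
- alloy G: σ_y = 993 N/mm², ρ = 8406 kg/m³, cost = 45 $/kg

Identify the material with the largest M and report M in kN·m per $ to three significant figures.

In SI units:
  alloy H: σ_y = 259.0 MPa, ρ = 1771 kg/m³, cost = 5.732 $/kg
  alloy Y: σ_y = 396.0 MPa, ρ = 3800 kg/m³, cost = 22.00 $/kg
  alloy Z: σ_y = 356.0 MPa, ρ = 1850 kg/m³, cost = 6.173 $/kg
  alloy D: σ_y = 516.4 MPa, ρ = 3284 kg/m³, cost = 90.39 $/kg
  alloy G: σ_y = 993.0 MPa, ρ = 8406 kg/m³, cost = 45.00 $/kg
  alloy Z: M = 31.2 kN·m per $
  alloy H: M = 25.5 kN·m per $
  alloy Y: M = 4.74 kN·m per $
  alloy G: M = 2.63 kN·m per $
  alloy D: M = 1.74 kN·m per $
Alloy Z has the largest M.

alloy Z, M = 31.2 kN·m per $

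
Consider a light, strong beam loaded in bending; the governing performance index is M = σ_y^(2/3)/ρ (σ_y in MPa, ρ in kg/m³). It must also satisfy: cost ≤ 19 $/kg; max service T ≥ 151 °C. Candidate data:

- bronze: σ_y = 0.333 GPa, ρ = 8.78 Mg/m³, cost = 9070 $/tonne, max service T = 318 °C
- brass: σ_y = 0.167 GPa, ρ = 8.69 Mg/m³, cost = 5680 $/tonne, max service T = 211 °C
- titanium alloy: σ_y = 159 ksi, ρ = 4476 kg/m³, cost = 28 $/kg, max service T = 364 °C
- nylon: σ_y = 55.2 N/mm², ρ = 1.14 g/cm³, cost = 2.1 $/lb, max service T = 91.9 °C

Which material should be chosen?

bronze

Screen on constraints: cost ≤ 19 $/kg; max service T ≥ 151 °C. Survivors: bronze, brass.
Normalizing units and computing the index:
  bronze: σ_y = 333.0 MPa, ρ = 8780 kg/m³
  brass: σ_y = 167.0 MPa, ρ = 8690 kg/m³
  bronze: M = 5.47×10⁻³
  brass: M = 3.49×10⁻³
Bronze has the largest M.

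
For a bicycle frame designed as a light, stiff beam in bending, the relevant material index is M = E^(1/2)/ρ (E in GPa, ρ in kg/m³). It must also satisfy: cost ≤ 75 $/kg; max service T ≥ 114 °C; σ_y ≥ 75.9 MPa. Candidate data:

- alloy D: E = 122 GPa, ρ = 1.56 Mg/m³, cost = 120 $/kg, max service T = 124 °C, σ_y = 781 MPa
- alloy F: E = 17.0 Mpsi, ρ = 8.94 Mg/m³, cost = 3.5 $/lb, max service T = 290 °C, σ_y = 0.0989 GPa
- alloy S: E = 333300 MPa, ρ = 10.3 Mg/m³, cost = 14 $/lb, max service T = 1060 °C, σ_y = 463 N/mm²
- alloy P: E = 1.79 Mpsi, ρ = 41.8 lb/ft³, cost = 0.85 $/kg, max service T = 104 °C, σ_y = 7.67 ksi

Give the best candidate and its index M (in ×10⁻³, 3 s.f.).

Screen on constraints: cost ≤ 75 $/kg; max service T ≥ 114 °C; σ_y ≥ 75.9 MPa. Survivors: alloy F, alloy S.
Putting every candidate on a common basis:
  alloy F: E = 117.2 GPa, ρ = 8940 kg/m³
  alloy S: E = 333.3 GPa, ρ = 10300 kg/m³
  alloy S: M = 1.77×10⁻³
  alloy F: M = 1.21×10⁻³
Alloy S has the largest M.

alloy S, M = 1.77×10⁻³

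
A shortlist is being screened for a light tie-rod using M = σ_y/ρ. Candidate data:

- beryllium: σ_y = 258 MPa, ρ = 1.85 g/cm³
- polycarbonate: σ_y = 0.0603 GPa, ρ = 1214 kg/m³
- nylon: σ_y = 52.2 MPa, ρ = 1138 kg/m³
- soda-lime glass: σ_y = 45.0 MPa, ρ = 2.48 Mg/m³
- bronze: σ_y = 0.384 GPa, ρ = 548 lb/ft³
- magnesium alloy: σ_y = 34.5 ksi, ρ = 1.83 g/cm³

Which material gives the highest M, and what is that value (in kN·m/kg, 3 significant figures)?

beryllium, M = 139 kN·m/kg

Convert each candidate to consistent units, then evaluate M:
  beryllium: σ_y = 258.0 MPa, ρ = 1850 kg/m³
  polycarbonate: σ_y = 60.30 MPa, ρ = 1214 kg/m³
  nylon: σ_y = 52.20 MPa, ρ = 1138 kg/m³
  soda-lime glass: σ_y = 45.00 MPa, ρ = 2480 kg/m³
  bronze: σ_y = 384.0 MPa, ρ = 8778 kg/m³
  magnesium alloy: σ_y = 237.9 MPa, ρ = 1830 kg/m³
  beryllium: M = 139 kN·m/kg
  magnesium alloy: M = 130 kN·m/kg
  polycarbonate: M = 49.7 kN·m/kg
  nylon: M = 45.9 kN·m/kg
  bronze: M = 43.7 kN·m/kg
  soda-lime glass: M = 18.1 kN·m/kg
Highest index: beryllium.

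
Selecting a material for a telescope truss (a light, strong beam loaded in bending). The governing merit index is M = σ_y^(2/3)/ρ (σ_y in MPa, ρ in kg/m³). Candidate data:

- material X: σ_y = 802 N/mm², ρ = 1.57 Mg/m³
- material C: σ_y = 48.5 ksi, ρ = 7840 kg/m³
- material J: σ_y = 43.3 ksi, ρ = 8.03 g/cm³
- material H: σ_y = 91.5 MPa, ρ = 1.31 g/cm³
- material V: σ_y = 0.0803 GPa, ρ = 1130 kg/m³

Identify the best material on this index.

In SI units:
  material X: σ_y = 802.0 MPa, ρ = 1570 kg/m³
  material C: σ_y = 334.4 MPa, ρ = 7840 kg/m³
  material J: σ_y = 298.5 MPa, ρ = 8030 kg/m³
  material H: σ_y = 91.50 MPa, ρ = 1310 kg/m³
  material V: σ_y = 80.30 MPa, ρ = 1130 kg/m³
  material X: M = 55.0×10⁻³
  material V: M = 16.5×10⁻³
  material H: M = 15.5×10⁻³
  material C: M = 6.15×10⁻³
  material J: M = 5.56×10⁻³
Material X ranks first.

material X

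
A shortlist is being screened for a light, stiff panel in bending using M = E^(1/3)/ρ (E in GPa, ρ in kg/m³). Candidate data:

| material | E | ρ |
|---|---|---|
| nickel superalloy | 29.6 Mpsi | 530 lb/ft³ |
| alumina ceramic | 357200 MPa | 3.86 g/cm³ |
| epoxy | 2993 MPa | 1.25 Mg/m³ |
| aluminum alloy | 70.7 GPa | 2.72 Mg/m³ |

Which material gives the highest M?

Putting every candidate on a common basis:
  nickel superalloy: E = 204.1 GPa, ρ = 8490 kg/m³
  alumina ceramic: E = 357.2 GPa, ρ = 3860 kg/m³
  epoxy: E = 2.993 GPa, ρ = 1250 kg/m³
  aluminum alloy: E = 70.70 GPa, ρ = 2720 kg/m³
  alumina ceramic: M = 1.84×10⁻³
  aluminum alloy: M = 1.52×10⁻³
  epoxy: M = 1.15×10⁻³
  nickel superalloy: M = 0.693×10⁻³
The maximum is for alumina ceramic.

alumina ceramic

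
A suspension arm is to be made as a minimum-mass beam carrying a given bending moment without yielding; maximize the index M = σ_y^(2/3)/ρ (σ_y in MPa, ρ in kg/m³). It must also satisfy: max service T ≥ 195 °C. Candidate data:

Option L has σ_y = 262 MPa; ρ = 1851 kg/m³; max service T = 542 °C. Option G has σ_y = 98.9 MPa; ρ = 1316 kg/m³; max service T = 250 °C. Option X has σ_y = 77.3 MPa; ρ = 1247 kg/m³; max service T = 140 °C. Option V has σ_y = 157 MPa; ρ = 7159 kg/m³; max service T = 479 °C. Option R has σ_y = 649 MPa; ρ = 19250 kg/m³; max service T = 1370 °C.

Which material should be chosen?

Screen on constraints: max service T ≥ 195 °C. Survivors: option L, option G, option V, option R.
Per-candidate index values:
  option L: M = 22.1×10⁻³
  option G: M = 16.3×10⁻³
  option V: M = 4.07×10⁻³
  option R: M = 3.89×10⁻³
Highest index: option L.

option L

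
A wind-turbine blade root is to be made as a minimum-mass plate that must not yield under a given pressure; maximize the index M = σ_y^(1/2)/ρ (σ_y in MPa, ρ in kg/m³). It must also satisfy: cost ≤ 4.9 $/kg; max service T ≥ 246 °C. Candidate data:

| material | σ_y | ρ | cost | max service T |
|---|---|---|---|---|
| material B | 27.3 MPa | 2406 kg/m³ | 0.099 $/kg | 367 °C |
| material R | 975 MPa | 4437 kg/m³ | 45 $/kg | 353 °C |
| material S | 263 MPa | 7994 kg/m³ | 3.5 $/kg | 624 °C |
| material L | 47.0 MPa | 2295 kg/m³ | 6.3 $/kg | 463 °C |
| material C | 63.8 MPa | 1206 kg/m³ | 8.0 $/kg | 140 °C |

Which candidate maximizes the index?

material B

Screen on constraints: cost ≤ 4.9 $/kg; max service T ≥ 246 °C. Survivors: material B, material S.
Per-candidate index values:
  material B: M = 2.17×10⁻³
  material S: M = 2.03×10⁻³
Material B has the largest M.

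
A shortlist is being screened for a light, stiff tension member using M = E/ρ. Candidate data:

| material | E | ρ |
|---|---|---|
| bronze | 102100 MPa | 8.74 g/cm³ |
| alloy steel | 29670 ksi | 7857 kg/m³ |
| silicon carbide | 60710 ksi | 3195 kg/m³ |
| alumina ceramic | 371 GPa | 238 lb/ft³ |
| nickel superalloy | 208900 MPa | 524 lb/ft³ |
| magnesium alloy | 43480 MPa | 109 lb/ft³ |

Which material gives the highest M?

In SI units:
  bronze: E = 102.1 GPa, ρ = 8740 kg/m³
  alloy steel: E = 204.6 GPa, ρ = 7857 kg/m³
  silicon carbide: E = 418.6 GPa, ρ = 3195 kg/m³
  alumina ceramic: E = 371.0 GPa, ρ = 3812 kg/m³
  nickel superalloy: E = 208.9 GPa, ρ = 8394 kg/m³
  magnesium alloy: E = 43.48 GPa, ρ = 1746 kg/m³
  silicon carbide: M = 131 MN·m/kg
  alumina ceramic: M = 97.3 MN·m/kg
  alloy steel: M = 26.0 MN·m/kg
  magnesium alloy: M = 24.9 MN·m/kg
  nickel superalloy: M = 24.9 MN·m/kg
  bronze: M = 11.7 MN·m/kg
The maximum is for silicon carbide.

silicon carbide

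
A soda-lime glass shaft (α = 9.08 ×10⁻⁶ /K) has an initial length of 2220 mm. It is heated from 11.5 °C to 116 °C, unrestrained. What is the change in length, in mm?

2.11 mm

ΔT = 116 − 11.5 = 104.5 K.
ΔL = α·L₀·ΔT = 9.08×10⁻⁶ × 2220 mm × 104.5 K = 2.11 mm.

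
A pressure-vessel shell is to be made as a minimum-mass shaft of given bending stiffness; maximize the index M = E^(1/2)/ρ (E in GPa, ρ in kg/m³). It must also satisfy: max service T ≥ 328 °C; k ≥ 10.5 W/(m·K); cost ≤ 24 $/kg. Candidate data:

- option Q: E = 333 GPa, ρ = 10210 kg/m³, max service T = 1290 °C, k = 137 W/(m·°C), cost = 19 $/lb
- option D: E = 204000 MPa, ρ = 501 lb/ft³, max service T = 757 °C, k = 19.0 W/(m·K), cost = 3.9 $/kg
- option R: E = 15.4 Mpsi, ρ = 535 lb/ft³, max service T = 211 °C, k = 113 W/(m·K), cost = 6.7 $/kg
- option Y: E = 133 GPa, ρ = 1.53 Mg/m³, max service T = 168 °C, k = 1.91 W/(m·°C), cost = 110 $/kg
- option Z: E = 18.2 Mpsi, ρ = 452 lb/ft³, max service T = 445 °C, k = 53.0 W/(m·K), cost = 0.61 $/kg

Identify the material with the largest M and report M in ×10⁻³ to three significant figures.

option D, M = 1.78×10⁻³

Screen on constraints: max service T ≥ 328 °C; k ≥ 10.5 W/(m·K); cost ≤ 24 $/kg. Survivors: option D, option Z.
Normalizing units and computing the index:
  option D: E = 204.0 GPa, ρ = 8025 kg/m³
  option Z: E = 125.5 GPa, ρ = 7240 kg/m³
  option D: M = 1.78×10⁻³
  option Z: M = 1.55×10⁻³
The maximum is for option D.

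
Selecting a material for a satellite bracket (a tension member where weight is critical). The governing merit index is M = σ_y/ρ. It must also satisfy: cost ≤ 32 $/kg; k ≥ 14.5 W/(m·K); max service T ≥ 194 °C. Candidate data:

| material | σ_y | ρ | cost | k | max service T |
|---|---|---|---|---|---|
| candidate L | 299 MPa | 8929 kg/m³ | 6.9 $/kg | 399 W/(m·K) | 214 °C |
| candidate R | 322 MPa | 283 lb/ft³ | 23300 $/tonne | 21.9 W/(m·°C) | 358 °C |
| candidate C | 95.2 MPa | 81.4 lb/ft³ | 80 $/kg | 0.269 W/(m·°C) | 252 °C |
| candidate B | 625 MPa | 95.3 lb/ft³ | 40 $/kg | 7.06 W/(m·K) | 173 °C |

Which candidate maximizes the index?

Screen on constraints: cost ≤ 32 $/kg; k ≥ 14.5 W/(m·K); max service T ≥ 194 °C. Survivors: candidate L, candidate R.
In SI units:
  candidate L: σ_y = 299.0 MPa, ρ = 8929 kg/m³
  candidate R: σ_y = 322.0 MPa, ρ = 4533 kg/m³
  candidate R: M = 71.0 kN·m/kg
  candidate L: M = 33.5 kN·m/kg
Candidate R has the largest M.

candidate R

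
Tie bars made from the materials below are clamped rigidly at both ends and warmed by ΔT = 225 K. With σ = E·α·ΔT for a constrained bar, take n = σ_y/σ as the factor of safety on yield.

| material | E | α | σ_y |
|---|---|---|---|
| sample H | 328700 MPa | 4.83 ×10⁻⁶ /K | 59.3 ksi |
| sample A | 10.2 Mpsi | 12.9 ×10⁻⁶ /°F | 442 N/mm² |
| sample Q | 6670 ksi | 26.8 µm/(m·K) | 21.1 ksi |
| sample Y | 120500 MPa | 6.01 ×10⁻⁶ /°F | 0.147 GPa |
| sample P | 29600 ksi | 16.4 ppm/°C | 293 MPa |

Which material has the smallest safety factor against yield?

sample P

In consistent units (E in GPa, α in ×10⁻⁶/K, σ_y in MPa):
  sample H: E = 328.7, α = 4.83, σ_y = 408.9 → σ = 357 MPa, n = 1.14
  sample A: E = 70.33, α = 23.2, σ_y = 442.0 → σ = 367 MPa, n = 1.20
  sample Q: E = 45.99, α = 26.8, σ_y = 145.5 → σ = 277 MPa, n = 0.525
  sample Y: E = 120.5, α = 10.8, σ_y = 147.0 → σ = 293 MPa, n = 0.501
  sample P: E = 204.1, α = 16.4, σ_y = 293.0 → σ = 753 MPa, n = 0.389
The minimum is sample P at n = 0.389.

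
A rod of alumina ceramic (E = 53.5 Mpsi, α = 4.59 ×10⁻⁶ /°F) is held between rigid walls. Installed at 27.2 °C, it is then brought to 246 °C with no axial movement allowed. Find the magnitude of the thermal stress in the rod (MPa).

E = 53.5 Mpsi = 368.9 GPa.
α = 4.59×10⁻⁶/°F × 9/5 = 8.26×10⁻⁶/K.
ΔT = 218.8 K. Constrained thermal stress σ = E·α·ΔT = 368.9×10³ MPa × 8.26×10⁻⁶ × 218.8 = 667 MPa (compressive).

667 MPa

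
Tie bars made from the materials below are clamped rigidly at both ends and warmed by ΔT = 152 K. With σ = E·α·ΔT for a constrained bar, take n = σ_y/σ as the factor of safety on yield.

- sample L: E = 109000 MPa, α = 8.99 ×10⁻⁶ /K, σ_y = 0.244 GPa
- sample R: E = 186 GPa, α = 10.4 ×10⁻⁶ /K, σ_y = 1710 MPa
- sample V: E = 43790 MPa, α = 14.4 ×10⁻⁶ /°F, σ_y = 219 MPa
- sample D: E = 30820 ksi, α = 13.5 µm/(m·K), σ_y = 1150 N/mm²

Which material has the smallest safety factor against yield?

sample V

With everything in SI (GPa, ×10⁻⁶/K, MPa):
  sample L: E = 109.0, α = 8.99, σ_y = 244.0 → σ = 149 MPa, n = 1.64
  sample R: E = 186.0, α = 10.4, σ_y = 1710 → σ = 294 MPa, n = 5.82
  sample V: E = 43.79, α = 25.9, σ_y = 219.0 → σ = 173 MPa, n = 1.27
  sample D: E = 212.5, α = 13.5, σ_y = 1150 → σ = 436 MPa, n = 2.64
Smallest n: sample V with n = 1.27.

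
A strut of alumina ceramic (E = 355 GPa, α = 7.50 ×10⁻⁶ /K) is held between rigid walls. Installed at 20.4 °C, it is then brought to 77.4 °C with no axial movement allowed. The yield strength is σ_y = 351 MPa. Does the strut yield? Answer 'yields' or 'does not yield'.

ΔT = 57.00 K. Constrained thermal stress σ = E·α·ΔT = 355.0×10³ MPa × 7.50×10⁻⁶ × 57.00 = 152 MPa (compressive).
Compare to σ_y = 351 MPa: σ < σ_y, so it does not yield.

does not yield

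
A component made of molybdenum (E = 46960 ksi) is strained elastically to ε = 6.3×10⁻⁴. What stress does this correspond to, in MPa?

204 MPa

E = 46960 ksi = 323.8 GPa.
σ = E·ε = 323800 MPa × 6.3×10⁻⁴ = 204 MPa.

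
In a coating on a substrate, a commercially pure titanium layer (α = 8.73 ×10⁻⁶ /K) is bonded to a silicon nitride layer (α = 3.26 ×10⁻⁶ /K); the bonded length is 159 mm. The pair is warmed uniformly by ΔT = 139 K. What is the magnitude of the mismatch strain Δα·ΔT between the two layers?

7.60×10⁻⁴

Δα = |8.73 − 3.26|×10⁻⁶/K = 5.47×10⁻⁶/K.
Mismatch strain = Δα·ΔT = 5.47×10⁻⁶ × 139.0 = 7.60×10⁻⁴.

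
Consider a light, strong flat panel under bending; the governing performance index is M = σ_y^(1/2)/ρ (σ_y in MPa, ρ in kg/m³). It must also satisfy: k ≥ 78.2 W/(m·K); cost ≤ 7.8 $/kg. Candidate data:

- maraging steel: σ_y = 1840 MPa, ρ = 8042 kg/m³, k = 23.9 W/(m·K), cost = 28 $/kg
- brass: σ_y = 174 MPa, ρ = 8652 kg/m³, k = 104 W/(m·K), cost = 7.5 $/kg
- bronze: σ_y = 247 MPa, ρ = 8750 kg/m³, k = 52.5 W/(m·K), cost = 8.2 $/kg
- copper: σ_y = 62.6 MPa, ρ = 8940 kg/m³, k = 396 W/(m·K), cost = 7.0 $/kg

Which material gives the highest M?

brass

Screen on constraints: k ≥ 78.2 W/(m·K); cost ≤ 7.8 $/kg. Survivors: brass, copper.
Computing M directly (units already consistent):
  brass: M = 1.52×10⁻³
  copper: M = 0.885×10⁻³
Highest index: brass.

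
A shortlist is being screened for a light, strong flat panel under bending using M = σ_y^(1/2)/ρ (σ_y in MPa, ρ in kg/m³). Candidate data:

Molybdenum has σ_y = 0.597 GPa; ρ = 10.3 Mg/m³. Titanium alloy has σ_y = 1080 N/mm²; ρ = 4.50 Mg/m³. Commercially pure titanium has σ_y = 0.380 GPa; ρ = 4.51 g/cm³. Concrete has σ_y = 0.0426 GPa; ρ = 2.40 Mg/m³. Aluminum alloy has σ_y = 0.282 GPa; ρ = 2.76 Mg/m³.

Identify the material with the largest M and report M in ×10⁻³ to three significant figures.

Normalizing units and computing the index:
  molybdenum: σ_y = 597.0 MPa, ρ = 10300 kg/m³
  titanium alloy: σ_y = 1080 MPa, ρ = 4500 kg/m³
  commercially pure titanium: σ_y = 380.0 MPa, ρ = 4510 kg/m³
  concrete: σ_y = 42.60 MPa, ρ = 2400 kg/m³
  aluminum alloy: σ_y = 282.0 MPa, ρ = 2760 kg/m³
  titanium alloy: M = 7.30×10⁻³
  aluminum alloy: M = 6.08×10⁻³
  commercially pure titanium: M = 4.32×10⁻³
  concrete: M = 2.72×10⁻³
  molybdenum: M = 2.37×10⁻³
Titanium alloy has the largest M.

titanium alloy, M = 7.30×10⁻³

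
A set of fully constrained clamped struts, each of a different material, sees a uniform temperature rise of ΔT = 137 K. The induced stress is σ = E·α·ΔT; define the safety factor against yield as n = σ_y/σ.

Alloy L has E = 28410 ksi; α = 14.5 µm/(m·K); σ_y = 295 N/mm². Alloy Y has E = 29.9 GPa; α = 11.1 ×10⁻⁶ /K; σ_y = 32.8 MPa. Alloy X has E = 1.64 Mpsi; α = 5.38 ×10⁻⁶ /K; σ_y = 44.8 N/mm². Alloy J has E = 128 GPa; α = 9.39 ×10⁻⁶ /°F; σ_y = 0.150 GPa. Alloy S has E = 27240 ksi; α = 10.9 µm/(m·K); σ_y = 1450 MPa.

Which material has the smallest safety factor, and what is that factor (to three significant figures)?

alloy J, n = 0.506

Converting E to GPa, α to ×10⁻⁶/K, σ_y to MPa, then σ and n for each:
  alloy L: E = 195.9, α = 14.5, σ_y = 295.0 → σ = 389 MPa, n = 0.758
  alloy Y: E = 29.90, α = 11.1, σ_y = 32.80 → σ = 45.5 MPa, n = 0.721
  alloy X: E = 11.31, α = 5.38, σ_y = 44.80 → σ = 8.33 MPa, n = 5.38
  alloy J: E = 128.0, α = 16.9, σ_y = 150.0 → σ = 296 MPa, n = 0.506
  alloy S: E = 187.8, α = 10.9, σ_y = 1450 → σ = 280 MPa, n = 5.17
The minimum is alloy J at n = 0.506.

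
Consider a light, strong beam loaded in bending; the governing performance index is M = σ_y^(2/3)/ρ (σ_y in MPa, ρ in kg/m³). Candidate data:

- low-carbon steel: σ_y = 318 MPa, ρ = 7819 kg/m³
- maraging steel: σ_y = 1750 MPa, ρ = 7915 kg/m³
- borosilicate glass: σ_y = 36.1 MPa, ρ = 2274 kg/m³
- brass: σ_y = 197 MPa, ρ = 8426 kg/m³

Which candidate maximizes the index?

Evaluate M for each candidate:
  maraging steel: M = 18.3×10⁻³
  low-carbon steel: M = 5.96×10⁻³
  borosilicate glass: M = 4.80×10⁻³
  brass: M = 4.02×10⁻³
Maraging steel ranks first.

maraging steel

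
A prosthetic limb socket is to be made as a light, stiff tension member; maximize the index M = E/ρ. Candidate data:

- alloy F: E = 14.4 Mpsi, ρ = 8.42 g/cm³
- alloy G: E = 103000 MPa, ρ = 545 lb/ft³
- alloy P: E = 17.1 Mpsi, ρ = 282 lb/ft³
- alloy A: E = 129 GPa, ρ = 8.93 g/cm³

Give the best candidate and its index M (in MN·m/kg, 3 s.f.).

After converting to SI:
  alloy F: E = 99.28 GPa, ρ = 8420 kg/m³
  alloy G: E = 103.0 GPa, ρ = 8730 kg/m³
  alloy P: E = 117.9 GPa, ρ = 4517 kg/m³
  alloy A: E = 129.0 GPa, ρ = 8930 kg/m³
  alloy P: M = 26.1 MN·m/kg
  alloy A: M = 14.4 MN·m/kg
  alloy G: M = 11.8 MN·m/kg
  alloy F: M = 11.8 MN·m/kg
Alloy P ranks first.

alloy P, M = 26.1 MN·m/kg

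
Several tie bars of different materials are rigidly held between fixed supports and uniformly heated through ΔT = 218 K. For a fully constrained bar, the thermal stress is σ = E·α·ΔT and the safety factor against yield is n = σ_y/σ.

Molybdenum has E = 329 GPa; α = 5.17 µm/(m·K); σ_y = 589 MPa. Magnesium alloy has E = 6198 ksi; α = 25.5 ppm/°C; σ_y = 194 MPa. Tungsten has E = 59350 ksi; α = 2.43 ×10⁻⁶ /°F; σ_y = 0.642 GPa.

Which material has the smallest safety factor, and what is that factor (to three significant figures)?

magnesium alloy, n = 0.817

In consistent units (E in GPa, α in ×10⁻⁶/K, σ_y in MPa):
  molybdenum: E = 329.0, α = 5.17, σ_y = 589.0 → σ = 371 MPa, n = 1.59
  magnesium alloy: E = 42.73, α = 25.5, σ_y = 194.0 → σ = 238 MPa, n = 0.817
  tungsten: E = 409.2, α = 4.37, σ_y = 642.0 → σ = 390 MPa, n = 1.65
Smallest n: magnesium alloy with n = 0.817.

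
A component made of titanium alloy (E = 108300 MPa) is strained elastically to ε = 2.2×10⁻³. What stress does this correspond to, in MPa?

238 MPa

E = 108300 MPa = 108.3 GPa.
σ = E·ε = 108300 MPa × 2.2×10⁻³ = 238 MPa.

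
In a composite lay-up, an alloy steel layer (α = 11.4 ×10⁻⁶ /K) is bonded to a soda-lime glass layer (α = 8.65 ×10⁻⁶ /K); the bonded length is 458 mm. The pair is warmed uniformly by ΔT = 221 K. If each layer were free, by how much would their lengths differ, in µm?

278 µm

Δα = |11.4 − 8.65|×10⁻⁶/K = 2.75×10⁻⁶/K.
ΔL_mismatch = Δα·L·ΔT = 2.75×10⁻⁶ × 458.0 mm × 221.0 K = 278 µm.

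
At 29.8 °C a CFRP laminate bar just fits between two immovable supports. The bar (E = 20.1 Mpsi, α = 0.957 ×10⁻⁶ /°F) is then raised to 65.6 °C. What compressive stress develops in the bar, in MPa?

E = 20.1 Mpsi = 138.6 GPa.
α = 0.957×10⁻⁶/°F × 9/5 = 1.72×10⁻⁶/K.
ΔT = 35.80 K. Constrained thermal stress σ = E·α·ΔT = 138.6×10³ MPa × 1.72×10⁻⁶ × 35.80 = 8.55 MPa (compressive).

8.55 MPa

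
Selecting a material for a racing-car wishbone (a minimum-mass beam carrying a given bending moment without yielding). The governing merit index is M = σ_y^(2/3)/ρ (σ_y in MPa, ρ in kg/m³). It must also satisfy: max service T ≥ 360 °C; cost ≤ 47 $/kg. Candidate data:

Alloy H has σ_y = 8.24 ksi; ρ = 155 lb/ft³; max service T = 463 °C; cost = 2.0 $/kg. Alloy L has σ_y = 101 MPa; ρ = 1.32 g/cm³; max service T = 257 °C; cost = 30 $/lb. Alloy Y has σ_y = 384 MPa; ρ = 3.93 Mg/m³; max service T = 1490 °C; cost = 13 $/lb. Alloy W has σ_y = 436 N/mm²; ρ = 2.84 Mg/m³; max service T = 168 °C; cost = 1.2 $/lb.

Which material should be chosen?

alloy Y

Screen on constraints: max service T ≥ 360 °C; cost ≤ 47 $/kg. Survivors: alloy H, alloy Y.
After converting to SI:
  alloy H: σ_y = 56.81 MPa, ρ = 2483 kg/m³
  alloy Y: σ_y = 384.0 MPa, ρ = 3930 kg/m³
  alloy Y: M = 13.4×10⁻³
  alloy H: M = 5.95×10⁻³
Alloy Y has the largest M.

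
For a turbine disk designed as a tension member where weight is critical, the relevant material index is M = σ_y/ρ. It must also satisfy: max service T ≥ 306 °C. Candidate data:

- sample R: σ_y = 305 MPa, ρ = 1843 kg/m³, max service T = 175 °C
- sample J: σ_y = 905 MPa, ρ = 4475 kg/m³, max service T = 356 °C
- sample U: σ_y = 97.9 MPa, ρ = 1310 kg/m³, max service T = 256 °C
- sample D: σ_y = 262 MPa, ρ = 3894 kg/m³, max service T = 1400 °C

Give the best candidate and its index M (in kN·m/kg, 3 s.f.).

Screen on constraints: max service T ≥ 306 °C. Survivors: sample J, sample D.
Per-candidate index values:
  sample J: M = 202 kN·m/kg
  sample D: M = 67.3 kN·m/kg
Highest index: sample J.

sample J, M = 202 kN·m/kg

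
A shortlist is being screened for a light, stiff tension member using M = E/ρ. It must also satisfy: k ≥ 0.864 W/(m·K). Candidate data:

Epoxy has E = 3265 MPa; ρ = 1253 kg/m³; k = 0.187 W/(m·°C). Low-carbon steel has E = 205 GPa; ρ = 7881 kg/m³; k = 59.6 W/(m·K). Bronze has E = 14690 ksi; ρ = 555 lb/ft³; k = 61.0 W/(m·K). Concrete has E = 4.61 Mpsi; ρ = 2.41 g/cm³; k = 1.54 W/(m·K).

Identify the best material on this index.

Screen on constraints: k ≥ 0.864 W/(m·K). Survivors: low-carbon steel, bronze, concrete.
After converting to SI:
  low-carbon steel: E = 205.0 GPa, ρ = 7881 kg/m³
  bronze: E = 101.3 GPa, ρ = 8890 kg/m³
  concrete: E = 31.78 GPa, ρ = 2410 kg/m³
  low-carbon steel: M = 26.0 MN·m/kg
  concrete: M = 13.2 MN·m/kg
  bronze: M = 11.4 MN·m/kg
Low-carbon steel ranks first.

low-carbon steel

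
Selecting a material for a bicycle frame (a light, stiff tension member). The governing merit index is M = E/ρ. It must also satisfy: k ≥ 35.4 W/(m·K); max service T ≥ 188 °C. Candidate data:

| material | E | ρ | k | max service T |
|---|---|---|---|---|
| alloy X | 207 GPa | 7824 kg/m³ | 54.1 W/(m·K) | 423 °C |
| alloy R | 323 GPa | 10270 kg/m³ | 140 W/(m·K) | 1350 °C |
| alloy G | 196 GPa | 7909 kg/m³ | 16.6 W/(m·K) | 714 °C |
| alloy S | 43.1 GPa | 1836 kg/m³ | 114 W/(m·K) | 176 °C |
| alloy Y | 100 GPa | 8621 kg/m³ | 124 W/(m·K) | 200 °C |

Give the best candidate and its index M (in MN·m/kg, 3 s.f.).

Screen on constraints: k ≥ 35.4 W/(m·K); max service T ≥ 188 °C. Survivors: alloy X, alloy R, alloy Y.
Per-candidate index values:
  alloy R: M = 31.5 MN·m/kg
  alloy X: M = 26.5 MN·m/kg
  alloy Y: M = 11.6 MN·m/kg
Highest index: alloy R.

alloy R, M = 31.5 MN·m/kg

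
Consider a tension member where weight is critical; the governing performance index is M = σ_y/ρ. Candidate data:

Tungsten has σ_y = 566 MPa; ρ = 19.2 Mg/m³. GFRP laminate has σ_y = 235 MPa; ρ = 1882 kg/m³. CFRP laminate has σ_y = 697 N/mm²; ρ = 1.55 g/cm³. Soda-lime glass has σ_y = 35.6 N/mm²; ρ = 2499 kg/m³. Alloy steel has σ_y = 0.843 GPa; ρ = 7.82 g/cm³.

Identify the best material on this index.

CFRP laminate

Normalizing units and computing the index:
  tungsten: σ_y = 566.0 MPa, ρ = 19200 kg/m³
  GFRP laminate: σ_y = 235.0 MPa, ρ = 1882 kg/m³
  CFRP laminate: σ_y = 697.0 MPa, ρ = 1550 kg/m³
  soda-lime glass: σ_y = 35.60 MPa, ρ = 2499 kg/m³
  alloy steel: σ_y = 843.0 MPa, ρ = 7820 kg/m³
  CFRP laminate: M = 450 kN·m/kg
  GFRP laminate: M = 125 kN·m/kg
  alloy steel: M = 108 kN·m/kg
  tungsten: M = 29.5 kN·m/kg
  soda-lime glass: M = 14.2 kN·m/kg
CFRP laminate has the largest M.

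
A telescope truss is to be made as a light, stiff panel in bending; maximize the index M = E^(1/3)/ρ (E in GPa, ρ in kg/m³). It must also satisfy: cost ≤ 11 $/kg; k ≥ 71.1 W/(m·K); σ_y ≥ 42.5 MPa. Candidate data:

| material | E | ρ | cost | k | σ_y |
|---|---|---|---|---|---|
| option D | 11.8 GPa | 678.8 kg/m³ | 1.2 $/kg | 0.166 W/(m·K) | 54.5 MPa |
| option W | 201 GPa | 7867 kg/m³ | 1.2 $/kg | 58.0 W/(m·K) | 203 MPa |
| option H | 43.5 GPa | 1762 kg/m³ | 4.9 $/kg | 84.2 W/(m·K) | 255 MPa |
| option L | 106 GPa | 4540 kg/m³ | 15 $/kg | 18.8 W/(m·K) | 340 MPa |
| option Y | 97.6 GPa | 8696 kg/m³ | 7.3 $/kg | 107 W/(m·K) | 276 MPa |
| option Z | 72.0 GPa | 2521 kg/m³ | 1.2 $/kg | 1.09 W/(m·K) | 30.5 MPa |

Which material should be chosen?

Screen on constraints: cost ≤ 11 $/kg; k ≥ 71.1 W/(m·K); σ_y ≥ 42.5 MPa. Survivors: option H, option Y.
Per-candidate index values:
  option H: M = 2.00×10⁻³
  option Y: M = 0.529×10⁻³
The maximum is for option H.

option H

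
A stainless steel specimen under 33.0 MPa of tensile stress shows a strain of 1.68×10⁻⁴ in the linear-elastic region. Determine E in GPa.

196 GPa

E = σ/ε = 33.0 MPa / 1.68×10⁻⁴ = 196400 MPa = 196 GPa.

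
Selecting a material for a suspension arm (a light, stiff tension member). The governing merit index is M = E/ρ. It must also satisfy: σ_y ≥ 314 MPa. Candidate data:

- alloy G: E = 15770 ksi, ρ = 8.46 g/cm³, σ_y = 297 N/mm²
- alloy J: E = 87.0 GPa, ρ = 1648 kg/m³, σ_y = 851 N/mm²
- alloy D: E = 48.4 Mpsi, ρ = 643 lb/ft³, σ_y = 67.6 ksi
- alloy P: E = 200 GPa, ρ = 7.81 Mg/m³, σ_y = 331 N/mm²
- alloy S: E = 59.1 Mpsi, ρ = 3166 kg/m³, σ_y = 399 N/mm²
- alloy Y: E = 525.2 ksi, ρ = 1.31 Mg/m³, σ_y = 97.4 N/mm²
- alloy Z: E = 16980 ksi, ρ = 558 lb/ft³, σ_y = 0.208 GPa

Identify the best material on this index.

Screen on constraints: σ_y ≥ 314 MPa. Survivors: alloy J, alloy D, alloy P, alloy S.
Putting every candidate on a common basis:
  alloy J: E = 87.00 GPa, ρ = 1648 kg/m³
  alloy D: E = 333.7 GPa, ρ = 10300 kg/m³
  alloy P: E = 200.0 GPa, ρ = 7810 kg/m³
  alloy S: E = 407.5 GPa, ρ = 3166 kg/m³
  alloy S: M = 129 MN·m/kg
  alloy J: M = 52.8 MN·m/kg
  alloy D: M = 32.4 MN·m/kg
  alloy P: M = 25.6 MN·m/kg
Alloy S ranks first.

alloy S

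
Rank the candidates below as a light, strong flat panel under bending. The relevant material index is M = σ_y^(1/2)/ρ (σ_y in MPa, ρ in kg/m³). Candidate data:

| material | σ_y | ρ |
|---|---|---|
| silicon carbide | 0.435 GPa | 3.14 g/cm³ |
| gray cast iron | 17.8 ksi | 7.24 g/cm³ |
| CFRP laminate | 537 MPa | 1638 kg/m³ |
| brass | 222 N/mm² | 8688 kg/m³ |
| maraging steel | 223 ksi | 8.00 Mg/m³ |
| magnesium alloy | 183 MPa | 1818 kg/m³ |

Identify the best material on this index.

Putting every candidate on a common basis:
  silicon carbide: σ_y = 435.0 MPa, ρ = 3140 kg/m³
  gray cast iron: σ_y = 122.7 MPa, ρ = 7240 kg/m³
  CFRP laminate: σ_y = 537.0 MPa, ρ = 1638 kg/m³
  brass: σ_y = 222.0 MPa, ρ = 8688 kg/m³
  maraging steel: σ_y = 1538 MPa, ρ = 8000 kg/m³
  magnesium alloy: σ_y = 183.0 MPa, ρ = 1818 kg/m³
  CFRP laminate: M = 14.1×10⁻³
  magnesium alloy: M = 7.44×10⁻³
  silicon carbide: M = 6.64×10⁻³
  maraging steel: M = 4.90×10⁻³
  brass: M = 1.71×10⁻³
  gray cast iron: M = 1.53×10⁻³
The maximum is for CFRP laminate.

CFRP laminate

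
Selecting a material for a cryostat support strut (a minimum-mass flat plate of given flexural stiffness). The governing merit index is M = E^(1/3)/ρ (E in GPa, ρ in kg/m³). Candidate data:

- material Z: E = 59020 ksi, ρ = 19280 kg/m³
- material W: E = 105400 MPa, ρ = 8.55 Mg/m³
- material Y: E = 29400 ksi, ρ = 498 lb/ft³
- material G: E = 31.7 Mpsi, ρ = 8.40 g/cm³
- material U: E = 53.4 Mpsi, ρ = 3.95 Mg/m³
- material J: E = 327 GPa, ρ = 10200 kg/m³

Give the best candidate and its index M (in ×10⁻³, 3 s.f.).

Convert each candidate to consistent units, then evaluate M:
  material Z: E = 406.9 GPa, ρ = 19280 kg/m³
  material W: E = 105.4 GPa, ρ = 8550 kg/m³
  material Y: E = 202.7 GPa, ρ = 7977 kg/m³
  material G: E = 218.6 GPa, ρ = 8400 kg/m³
  material U: E = 368.2 GPa, ρ = 3950 kg/m³
  material J: E = 327.0 GPa, ρ = 10200 kg/m³
  material U: M = 1.81×10⁻³
  material Y: M = 0.736×10⁻³
  material G: M = 0.717×10⁻³
  material J: M = 0.675×10⁻³
  material W: M = 0.552×10⁻³
  material Z: M = 0.384×10⁻³
Highest index: material U.

material U, M = 1.81×10⁻³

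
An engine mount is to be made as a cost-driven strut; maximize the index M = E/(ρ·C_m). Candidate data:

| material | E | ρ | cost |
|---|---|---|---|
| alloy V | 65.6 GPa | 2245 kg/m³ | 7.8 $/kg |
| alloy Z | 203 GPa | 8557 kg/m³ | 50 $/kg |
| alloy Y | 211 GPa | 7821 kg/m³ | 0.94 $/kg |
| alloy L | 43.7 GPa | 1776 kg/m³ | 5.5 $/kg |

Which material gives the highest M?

Evaluate M for each candidate:
  alloy Y: M = 28.7 MN·m per $
  alloy L: M = 4.47 MN·m per $
  alloy V: M = 3.75 MN·m per $
  alloy Z: M = 0.474 MN·m per $
Alloy Y ranks first.

alloy Y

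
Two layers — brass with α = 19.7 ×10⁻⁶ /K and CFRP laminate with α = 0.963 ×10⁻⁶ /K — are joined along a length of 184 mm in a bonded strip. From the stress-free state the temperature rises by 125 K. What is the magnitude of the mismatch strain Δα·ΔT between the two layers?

2.34×10⁻³

Δα = |19.7 − 0.963|×10⁻⁶/K = 18.7×10⁻⁶/K.
Mismatch strain = Δα·ΔT = 18.7×10⁻⁶ × 125.0 = 2.34×10⁻³.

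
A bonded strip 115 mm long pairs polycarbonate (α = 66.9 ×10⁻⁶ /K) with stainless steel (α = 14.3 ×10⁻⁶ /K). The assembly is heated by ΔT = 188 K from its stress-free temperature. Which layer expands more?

α(polycarbonate) = 66.9×10⁻⁶/K vs α(stainless steel) = 14.3×10⁻⁶/K.
Higher α expands more for the same ΔT: polycarbonate.

polycarbonate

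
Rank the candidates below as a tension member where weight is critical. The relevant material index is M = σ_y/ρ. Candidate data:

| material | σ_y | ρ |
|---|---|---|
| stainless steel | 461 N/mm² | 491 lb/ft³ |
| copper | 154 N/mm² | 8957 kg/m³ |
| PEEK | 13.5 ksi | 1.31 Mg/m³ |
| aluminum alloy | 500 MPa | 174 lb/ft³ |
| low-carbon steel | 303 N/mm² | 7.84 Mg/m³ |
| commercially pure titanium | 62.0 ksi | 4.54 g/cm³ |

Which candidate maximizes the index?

Normalizing units and computing the index:
  stainless steel: σ_y = 461.0 MPa, ρ = 7865 kg/m³
  copper: σ_y = 154.0 MPa, ρ = 8957 kg/m³
  PEEK: σ_y = 93.08 MPa, ρ = 1310 kg/m³
  aluminum alloy: σ_y = 500.0 MPa, ρ = 2787 kg/m³
  low-carbon steel: σ_y = 303.0 MPa, ρ = 7840 kg/m³
  commercially pure titanium: σ_y = 427.5 MPa, ρ = 4540 kg/m³
  aluminum alloy: M = 179 kN·m/kg
  commercially pure titanium: M = 94.2 kN·m/kg
  PEEK: M = 71.1 kN·m/kg
  stainless steel: M = 58.6 kN·m/kg
  low-carbon steel: M = 38.6 kN·m/kg
  copper: M = 17.2 kN·m/kg
The maximum is for aluminum alloy.

aluminum alloy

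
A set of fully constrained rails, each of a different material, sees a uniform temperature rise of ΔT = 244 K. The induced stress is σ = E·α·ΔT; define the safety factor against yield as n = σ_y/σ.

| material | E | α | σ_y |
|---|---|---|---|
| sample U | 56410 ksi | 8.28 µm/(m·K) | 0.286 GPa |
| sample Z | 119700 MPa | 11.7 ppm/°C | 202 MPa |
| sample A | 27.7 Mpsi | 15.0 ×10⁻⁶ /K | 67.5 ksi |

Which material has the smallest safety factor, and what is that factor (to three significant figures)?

sample U, n = 0.364

Converting E to GPa, α to ×10⁻⁶/K, σ_y to MPa, then σ and n for each:
  sample U: E = 388.9, α = 8.28, σ_y = 286.0 → σ = 786 MPa, n = 0.364
  sample Z: E = 119.7, α = 11.7, σ_y = 202.0 → σ = 342 MPa, n = 0.591
  sample A: E = 191.0, α = 15.0, σ_y = 465.4 → σ = 699 MPa, n = 0.666
Sample U has the lowest safety factor, n = 0.364.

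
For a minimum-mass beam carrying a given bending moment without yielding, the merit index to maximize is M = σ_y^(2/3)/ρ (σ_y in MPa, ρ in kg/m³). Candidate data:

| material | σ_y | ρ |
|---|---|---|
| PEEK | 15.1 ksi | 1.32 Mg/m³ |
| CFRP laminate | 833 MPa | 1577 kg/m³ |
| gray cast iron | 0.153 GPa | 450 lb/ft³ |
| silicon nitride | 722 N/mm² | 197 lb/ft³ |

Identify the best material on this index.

CFRP laminate

Convert each candidate to consistent units, then evaluate M:
  PEEK: σ_y = 104.1 MPa, ρ = 1320 kg/m³
  CFRP laminate: σ_y = 833.0 MPa, ρ = 1577 kg/m³
  gray cast iron: σ_y = 153.0 MPa, ρ = 7208 kg/m³
  silicon nitride: σ_y = 722.0 MPa, ρ = 3156 kg/m³
  CFRP laminate: M = 56.1×10⁻³
  silicon nitride: M = 25.5×10⁻³
  PEEK: M = 16.8×10⁻³
  gray cast iron: M = 3.97×10⁻³
Highest index: CFRP laminate.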